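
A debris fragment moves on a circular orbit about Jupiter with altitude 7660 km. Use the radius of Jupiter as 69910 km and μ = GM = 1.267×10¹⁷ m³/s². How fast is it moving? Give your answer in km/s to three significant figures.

r = 69910 + 7660 = 77570 km = 7.7570×10⁷ m.
For a circular orbit v = √(μ/r) = √(1.267×10¹⁷ / 7.757×10⁷) = √(1.633×10⁹) = 40410 m/s.
That is 40.41 km/s.

v ≈ 40.4 km/s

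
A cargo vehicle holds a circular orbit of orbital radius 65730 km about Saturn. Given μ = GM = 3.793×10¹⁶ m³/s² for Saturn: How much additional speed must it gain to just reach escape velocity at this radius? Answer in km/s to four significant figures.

Δv ≈ 9.950 km/s

r = 65730 km = 6.573×10⁷ m.
Circular speed v_c = √(μ/r) = 24020 m/s.
Escape speed v_esc = √(2μ/r) = √2 × v_c = 33970 m/s.
Δv = v_esc − v_c = 9950 m/s = 9.950 km/s.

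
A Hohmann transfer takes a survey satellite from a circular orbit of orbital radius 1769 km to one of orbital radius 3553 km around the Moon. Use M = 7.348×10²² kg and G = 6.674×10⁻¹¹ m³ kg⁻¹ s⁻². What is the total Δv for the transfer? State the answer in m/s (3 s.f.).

Δv_total ≈ 476 m/s

μ = GM = 6.674×10⁻¹¹ × 7.348×10²² = 4.904×10¹² m³/s².
r₁ = 1769 km = 1.769×10⁶ m.
r₂ = 3553 km = 3.553×10⁶ m.
Transfer ellipse a_t = (r₁ + r₂)/2 = 2.661×10⁶ m.
At r₁: circular v_c1 = √(μ/r₁) = 1665 m/s; transfer-perilune v_p = √[μ(2/r₁ − 1/a_t)] = 1924 m/s.
Δv₁ = v_p − v_c1 = 258.9 m/s.
At r₂: circular v_c2 = √(μ/r₂) = 1175 m/s; transfer-apolune v_a = √[μ(2/r₂ − 1/a_t)] = 957.9 m/s.
Δv₂ = v_c2 − v_a = 216.9 m/s.
Total Δv = Δv₁ + Δv₂ = 475.9 m/s.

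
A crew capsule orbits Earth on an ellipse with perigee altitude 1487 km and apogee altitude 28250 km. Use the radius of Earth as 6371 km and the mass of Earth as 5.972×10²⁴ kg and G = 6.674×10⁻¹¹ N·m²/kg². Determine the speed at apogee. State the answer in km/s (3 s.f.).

μ = GM = 6.674×10⁻¹¹ × 5.972×10²⁴ = 3.986×10¹⁴ m³/s².
r_p = 6371 + 1487 = 7858.0 km = 7.8580×10⁶ m.
r_a = 6371 + 28250 = 34621 km = 3.4621×10⁷ m.
Semi-major axis a = (r_p + r_a)/2 = 21240 km = 2.124×10⁷ m.
Vis-viva: v² = μ(2/r − 1/a) = 3.986×10¹⁴ × (5.777×10⁻⁸ − 4.708×10⁻⁸) = 4.259×10⁶ m²/s².
v = 2064 m/s = 2.064 km/s.

v ≈ 2.06 km/s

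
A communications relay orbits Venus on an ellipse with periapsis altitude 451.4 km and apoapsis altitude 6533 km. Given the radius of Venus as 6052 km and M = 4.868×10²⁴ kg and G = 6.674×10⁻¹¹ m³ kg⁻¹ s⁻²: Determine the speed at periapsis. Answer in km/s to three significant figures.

μ = GM = 6.674×10⁻¹¹ × 4.868×10²⁴ = 3.249×10¹⁴ m³/s².
r_p = 6052 + 451.4 = 6503.4 km = 6.5034×10⁶ m.
r_a = 6052 + 6533 = 12585 km = 1.2585×10⁷ m.
Semi-major axis a = (r_p + r_a)/2 = 9544.2 km = 9.544×10⁶ m.
Vis-viva: v² = μ(2/r − 1/a) = 3.249×10¹⁴ × (3.075×10⁻⁷ − 1.048×10⁻⁷) = 6.587×10⁷ m²/s².
v = 8116 m/s = 8.116 km/s.

v ≈ 8.12 km/s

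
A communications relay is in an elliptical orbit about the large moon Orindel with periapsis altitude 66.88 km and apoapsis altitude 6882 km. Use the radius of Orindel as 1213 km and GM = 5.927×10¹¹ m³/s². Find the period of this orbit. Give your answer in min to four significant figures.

r_p = 1213 + 66.88 = 1279.9 km = 1.2799×10⁶ m.
r_a = 1213 + 6882 = 8095.0 km = 8.0950×10⁶ m.
Semi-major axis a = (r_p + r_a)/2 = (1279.9 + 8095.0)/2 = 4687.4 km = 4.687×10⁶ m.
By Kepler's third law T = 2π√(a³/μ) = 2π × 1.318×10⁴ = 8.283×10⁴ s.
= 1380 min.

T ≈ 1380 min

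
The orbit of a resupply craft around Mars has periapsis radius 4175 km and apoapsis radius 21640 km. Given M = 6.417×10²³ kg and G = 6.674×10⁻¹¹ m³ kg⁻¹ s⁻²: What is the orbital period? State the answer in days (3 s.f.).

μ = GM = 6.674×10⁻¹¹ × 6.417×10²³ = 4.283×10¹³ m³/s².
Semi-major axis a = (r_p + r_a)/2 = (4175.0 + 21640)/2 = 12908 km = 1.291×10⁷ m.
By Kepler's third law T = 2π√(a³/μ) = 2π × 7.086×10³ = 4.452×10⁴ s.
= 0.5153 days.

T ≈ 0.515 days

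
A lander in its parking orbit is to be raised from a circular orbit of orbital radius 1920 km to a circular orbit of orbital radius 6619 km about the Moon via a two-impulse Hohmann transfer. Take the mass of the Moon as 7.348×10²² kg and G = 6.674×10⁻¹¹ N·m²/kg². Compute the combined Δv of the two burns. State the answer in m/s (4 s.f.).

Δv_total ≈ 675.3 m/s

μ = GM = 6.674×10⁻¹¹ × 7.348×10²² = 4.904×10¹² m³/s².
r₁ = 1920 km = 1.920×10⁶ m.
r₂ = 6619 km = 6.619×10⁶ m.
Transfer ellipse a_t = (r₁ + r₂)/2 = 4.270×10⁶ m.
At r₁: circular v_c1 = √(μ/r₁) = 1598 m/s; transfer-perilune v_p = √[μ(2/r₁ − 1/a_t)] = 1990 m/s.
Δv₁ = v_p − v_c1 = 391.7 m/s.
At r₂: circular v_c2 = √(μ/r₂) = 860.8 m/s; transfer-apolune v_a = √[μ(2/r₂ − 1/a_t)] = 577.2 m/s.
Δv₂ = v_c2 − v_a = 283.5 m/s.
Total Δv = Δv₁ + Δv₂ = 675.3 m/s.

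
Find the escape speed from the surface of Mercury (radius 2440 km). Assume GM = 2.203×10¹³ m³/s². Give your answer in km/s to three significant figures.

v_esc ≈ 4.25 km/s

r = R = 2.440×10⁶ m.
Escape speed v_esc = √(2μ/r) = √(2 × 2.203×10¹³ / 2.440×10⁶) = √(1.806×10⁷) = 4249 m/s.
= 4.249 km/s.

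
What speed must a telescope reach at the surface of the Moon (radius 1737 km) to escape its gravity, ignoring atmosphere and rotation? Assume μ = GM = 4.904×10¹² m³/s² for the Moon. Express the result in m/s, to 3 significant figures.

r = R = 1.737×10⁶ m.
Escape speed v_esc = √(2μ/r) = √(2 × 4.904×10¹² / 1.737×10⁶) = √(5.647×10⁶) = 2376 m/s.

v_esc ≈ 2380 m/s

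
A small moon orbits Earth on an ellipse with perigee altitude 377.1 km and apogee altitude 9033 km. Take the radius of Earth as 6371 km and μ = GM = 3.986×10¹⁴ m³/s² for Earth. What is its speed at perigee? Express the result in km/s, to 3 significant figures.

v ≈ 9.06 km/s

r_p = 6371 + 377.1 = 6748.1 km = 6.7481×10⁶ m.
r_a = 6371 + 9033 = 15404 km = 1.5404×10⁷ m.
Semi-major axis a = (r_p + r_a)/2 = 11076 km = 1.108×10⁷ m.
Vis-viva: v² = μ(2/r − 1/a) = 3.986×10¹⁴ × (2.964×10⁻⁷ − 9.028×10⁻⁸) = 8.215×10⁷ m²/s².
v = 9064 m/s = 9.064 km/s.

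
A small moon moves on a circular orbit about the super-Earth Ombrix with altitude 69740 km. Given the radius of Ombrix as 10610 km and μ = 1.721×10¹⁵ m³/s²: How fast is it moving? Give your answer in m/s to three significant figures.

v ≈ 4630 m/s

r = 10610 + 69740 = 80350 km = 8.0350×10⁷ m.
For a circular orbit v = √(μ/r) = √(1.721×10¹⁵ / 8.035×10⁷) = √(2.142×10⁷) = 4628 m/s.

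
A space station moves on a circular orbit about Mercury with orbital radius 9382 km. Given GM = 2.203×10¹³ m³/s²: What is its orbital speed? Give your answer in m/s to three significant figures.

v ≈ 1530 m/s

r = 9382 km = 9.382×10⁶ m.
For a circular orbit v = √(μ/r) = √(2.203×10¹³ / 9.382×10⁶) = √(2.348×10⁶) = 1532 m/s.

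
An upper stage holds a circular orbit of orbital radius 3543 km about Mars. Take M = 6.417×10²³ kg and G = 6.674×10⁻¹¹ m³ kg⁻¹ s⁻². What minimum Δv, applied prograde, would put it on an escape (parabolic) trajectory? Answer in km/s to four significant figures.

Δv ≈ 1.440 km/s

μ = GM = 6.674×10⁻¹¹ × 6.417×10²³ = 4.283×10¹³ m³/s².
r = 3543 km = 3.543×10⁶ m.
Circular speed v_c = √(μ/r) = 3477 m/s.
Escape speed v_esc = √(2μ/r) = √2 × v_c = 4917 m/s.
Δv = v_esc − v_c = 1440 m/s = 1.440 km/s.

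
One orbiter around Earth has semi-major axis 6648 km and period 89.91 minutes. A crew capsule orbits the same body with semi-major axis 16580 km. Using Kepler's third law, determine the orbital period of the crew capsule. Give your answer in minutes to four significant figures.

T₂ ≈ 354.1 minutes

Kepler's third law: T² ∝ a³, so T₂ = T₁ (a₂/a₁)^(3/2).
a₂/a₁ = 2.494, (a₂/a₁)^(3/2) = 3.939.
T₂ = 89.91 × 3.939 = 354.1 minutes.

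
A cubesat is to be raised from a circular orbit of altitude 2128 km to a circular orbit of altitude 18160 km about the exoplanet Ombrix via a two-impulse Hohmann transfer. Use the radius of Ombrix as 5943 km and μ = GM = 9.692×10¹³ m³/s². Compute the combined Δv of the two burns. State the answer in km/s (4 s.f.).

Δv_total ≈ 1.361 km/s

r₁ = 5943 + 2128 = 8071.0 km = 8.0710×10⁶ m.
r₂ = 5943 + 18160 = 24103 km = 2.4103×10⁷ m.
Transfer ellipse a_t = (r₁ + r₂)/2 = 1.609×10⁷ m.
At r₁: circular v_c1 = √(μ/r₁) = 3465 m/s; transfer-periapsis v_p = √[μ(2/r₁ − 1/a_t)] = 4242 m/s.
Δv₁ = v_p − v_c1 = 776.4 m/s.
At r₂: circular v_c2 = √(μ/r₂) = 2005 m/s; transfer-apoapsis v_a = √[μ(2/r₂ − 1/a_t)] = 1420 m/s.
Δv₂ = v_c2 − v_a = 584.9 m/s.
Total Δv = Δv₁ + Δv₂ = 1361 m/s = 1.361 km/s.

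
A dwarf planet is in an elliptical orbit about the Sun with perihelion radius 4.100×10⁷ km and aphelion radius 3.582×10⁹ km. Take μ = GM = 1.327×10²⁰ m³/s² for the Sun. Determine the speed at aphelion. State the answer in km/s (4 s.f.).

Semi-major axis a = (r_p + r_a)/2 = 1.8115×10⁹ km = 1.812×10¹² m.
Vis-viva: v² = μ(2/r − 1/a) = 1.327×10²⁰ × (5.583×10⁻¹³ − 5.520×10⁻¹³) = 8.385×10⁵ m²/s².
v = 915.7 m/s = 0.9157 km/s.

v ≈ 0.9157 km/s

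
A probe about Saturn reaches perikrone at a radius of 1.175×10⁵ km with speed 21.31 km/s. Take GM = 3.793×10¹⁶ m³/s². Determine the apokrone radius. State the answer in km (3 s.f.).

apokrone radius ≈ 2.79×10⁵ km

r_p = 1.175×10⁸ m.
Specific energy ε = v²/2 − μ/r = -9.575×10⁷ J/kg, so a = −μ/(2ε) = 1.981×10⁸ m.
The apsides satisfy r_p + r_a = 2a, so the apokrone radius is 2a − r_p = 2.786×10⁸ m = 2.7863×10⁵ km.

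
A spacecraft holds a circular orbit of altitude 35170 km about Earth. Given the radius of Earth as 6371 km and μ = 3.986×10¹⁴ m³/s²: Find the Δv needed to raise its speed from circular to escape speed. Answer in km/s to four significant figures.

Δv ≈ 1.283 km/s

r = 6371 + 35170 = 41541 km = 4.1541×10⁷ m.
Circular speed v_c = √(μ/r) = 3098 m/s.
Escape speed v_esc = √(2μ/r) = √2 × v_c = 4381 m/s.
Δv = v_esc − v_c = 1283 m/s = 1.283 km/s.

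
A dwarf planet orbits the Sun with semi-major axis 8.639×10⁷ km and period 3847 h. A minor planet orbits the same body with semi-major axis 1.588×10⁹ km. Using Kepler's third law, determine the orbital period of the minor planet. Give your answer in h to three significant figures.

Kepler's third law: T² ∝ a³, so T₂ = T₁ (a₂/a₁)^(3/2).
a₂/a₁ = 18.38, (a₂/a₁)^(3/2) = 78.81.
T₂ = 3847 × 78.81 = 3.032×10⁵ h.

T₂ ≈ 3.03×10⁵ h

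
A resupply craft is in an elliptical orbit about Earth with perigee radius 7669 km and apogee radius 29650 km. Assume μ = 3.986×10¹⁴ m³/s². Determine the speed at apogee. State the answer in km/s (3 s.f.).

v ≈ 2.35 km/s

Semi-major axis a = (r_p + r_a)/2 = 18660 km = 1.866×10⁷ m.
Vis-viva: v² = μ(2/r − 1/a) = 3.986×10¹⁴ × (6.745×10⁻⁸ − 5.359×10⁻⁸) = 5.525×10⁶ m²/s².
v = 2351 m/s = 2.351 km/s.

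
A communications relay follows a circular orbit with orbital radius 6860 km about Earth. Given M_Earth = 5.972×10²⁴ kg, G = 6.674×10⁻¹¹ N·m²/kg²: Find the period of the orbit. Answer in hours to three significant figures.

μ = GM = 6.674×10⁻¹¹ × 5.972×10²⁴ = 3.986×10¹⁴ m³/s².
r = 6860 km = 6.860×10⁶ m.
Kepler's third law: T = 2π√(r³/μ) = 2π√((6.860×10⁶)³ / 3.986×10¹⁴).
r³/μ = 8.100×10⁵ s², so T = 2π × 9.000×10² = 5.655×10³ s.
Converting: 5.655×10³ s ÷ 3600 = 1.571 hours.

T ≈ 1.57 hours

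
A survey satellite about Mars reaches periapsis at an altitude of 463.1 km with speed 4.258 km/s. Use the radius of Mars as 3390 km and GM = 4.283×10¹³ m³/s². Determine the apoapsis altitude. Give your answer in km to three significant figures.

r_p = 3390 + 463.1 = 3853.1 km = 3.853×10⁶ m.
Specific energy ε = v²/2 − μ/r = -2.050×10⁶ J/kg, so a = −μ/(2ε) = 1.044×10⁷ m.
The apsides satisfy r_p + r_a = 2a, so the apoapsis radius is 2a − r_p = 1.704×10⁷ m = 17035 km.
Apoapsis altitude = 17035 − 3390 = 13645 km.

apoapsis altitude ≈ 13600 km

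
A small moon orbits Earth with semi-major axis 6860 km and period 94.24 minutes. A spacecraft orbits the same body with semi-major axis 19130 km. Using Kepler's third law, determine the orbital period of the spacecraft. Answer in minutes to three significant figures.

Kepler's third law: T² ∝ a³, so T₂ = T₁ (a₂/a₁)^(3/2).
a₂/a₁ = 2.789, (a₂/a₁)^(3/2) = 4.657.
T₂ = 94.24 × 4.657 = 438.9 minutes.

T₂ ≈ 439 minutes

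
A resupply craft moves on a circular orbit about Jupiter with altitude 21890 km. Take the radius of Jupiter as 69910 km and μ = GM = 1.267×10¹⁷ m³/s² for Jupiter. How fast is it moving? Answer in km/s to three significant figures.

v ≈ 37.2 km/s

r = 69910 + 21890 = 91800 km = 9.1800×10⁷ m.
For a circular orbit v = √(μ/r) = √(1.267×10¹⁷ / 9.180×10⁷) = √(1.380×10⁹) = 37150 m/s.
That is 37.15 km/s.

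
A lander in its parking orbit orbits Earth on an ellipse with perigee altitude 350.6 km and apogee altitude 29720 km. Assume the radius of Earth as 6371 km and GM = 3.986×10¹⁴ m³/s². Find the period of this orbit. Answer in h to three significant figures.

r_p = 6371 + 350.6 = 6721.6 km = 6.7216×10⁶ m.
r_a = 6371 + 29720 = 36091 km = 3.6091×10⁷ m.
Semi-major axis a = (r_p + r_a)/2 = (6721.6 + 36091)/2 = 21406 km = 2.141×10⁷ m.
By Kepler's third law T = 2π√(a³/μ) = 2π × 4.961×10³ = 3.117×10⁴ s.
= 8.658 h.

T ≈ 8.66 h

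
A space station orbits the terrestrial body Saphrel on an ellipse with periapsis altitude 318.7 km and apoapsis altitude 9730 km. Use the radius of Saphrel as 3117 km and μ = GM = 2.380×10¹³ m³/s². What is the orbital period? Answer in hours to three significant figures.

T ≈ 8.31 hours

r_p = 3117 + 318.7 = 3435.7 km = 3.4357×10⁶ m.
r_a = 3117 + 9730 = 12847 km = 1.2847×10⁷ m.
Semi-major axis a = (r_p + r_a)/2 = (3435.7 + 12847)/2 = 8141.4 km = 8.141×10⁶ m.
By Kepler's third law T = 2π√(a³/μ) = 2π × 4.762×10³ = 2.992×10⁴ s.
= 8.311 hours.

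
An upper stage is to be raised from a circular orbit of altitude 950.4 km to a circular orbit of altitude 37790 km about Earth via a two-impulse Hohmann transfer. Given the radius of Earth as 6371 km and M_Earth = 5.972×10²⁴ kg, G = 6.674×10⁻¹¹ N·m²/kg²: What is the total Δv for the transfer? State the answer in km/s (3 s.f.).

Δv_total ≈ 3.69 km/s

μ = GM = 6.674×10⁻¹¹ × 5.972×10²⁴ = 3.986×10¹⁴ m³/s².
r₁ = 6371 + 950.4 = 7321.4 km = 7.3214×10⁶ m.
r₂ = 6371 + 37790 = 44161 km = 4.4161×10⁷ m.
Transfer ellipse a_t = (r₁ + r₂)/2 = 2.574×10⁷ m.
At r₁: circular v_c1 = √(μ/r₁) = 7378 m/s; transfer-perigee v_p = √[μ(2/r₁ − 1/a_t)] = 9664 m/s.
Δv₁ = v_p − v_c1 = 2286 m/s.
At r₂: circular v_c2 = √(μ/r₂) = 3004 m/s; transfer-apogee v_a = √[μ(2/r₂ − 1/a_t)] = 1602 m/s.
Δv₂ = v_c2 − v_a = 1402 m/s.
Total Δv = Δv₁ + Δv₂ = 3688 m/s = 3.688 km/s.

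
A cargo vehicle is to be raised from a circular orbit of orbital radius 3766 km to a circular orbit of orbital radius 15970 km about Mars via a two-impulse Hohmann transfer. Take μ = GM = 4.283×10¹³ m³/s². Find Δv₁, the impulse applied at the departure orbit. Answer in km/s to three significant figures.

Δv ≈ 0.918 km/s

r₁ = 3766 km = 3.766×10⁶ m.
r₂ = 15970 km = 1.597×10⁷ m.
Transfer ellipse a_t = (r₁ + r₂)/2 = 9.868×10⁶ m.
At r₁: circular v_c1 = √(μ/r₁) = 3372 m/s; transfer-periapsis v_p = √[μ(2/r₁ − 1/a_t)] = 4290 m/s.
Δv₁ = v_p − v_c1 = 917.8 m/s.
= 0.9178 km/s.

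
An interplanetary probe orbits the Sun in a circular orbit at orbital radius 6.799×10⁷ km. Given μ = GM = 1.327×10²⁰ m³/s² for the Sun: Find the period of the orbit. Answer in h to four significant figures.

r = 6.799×10⁷ km = 6.799×10¹⁰ m.
Kepler's third law: T = 2π√(r³/μ) = 2π√((6.799×10¹⁰)³ / 1.327×10²⁰).
r³/μ = 2.368×10¹² s², so T = 2π × 1.539×10⁶ = 9.670×10⁶ s.
Converting: 9.670×10⁶ s ÷ 3600 = 2686 h.

T ≈ 2686 h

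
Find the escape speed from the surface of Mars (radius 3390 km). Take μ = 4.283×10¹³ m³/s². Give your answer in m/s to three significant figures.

v_esc ≈ 5030 m/s

r = R = 3.390×10⁶ m.
Escape speed v_esc = √(2μ/r) = √(2 × 4.283×10¹³ / 3.390×10⁶) = √(2.527×10⁷) = 5027 m/s.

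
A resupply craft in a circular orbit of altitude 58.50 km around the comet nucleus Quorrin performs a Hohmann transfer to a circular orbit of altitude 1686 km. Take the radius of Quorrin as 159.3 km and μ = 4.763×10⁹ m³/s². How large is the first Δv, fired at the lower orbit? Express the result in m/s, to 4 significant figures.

r₁ = 159.3 + 58.50 = 217.80 km = 2.1780×10⁵ m.
r₂ = 159.3 + 1686 = 1845.3 km = 1.8453×10⁶ m.
Transfer ellipse a_t = (r₁ + r₂)/2 = 1.032×10⁶ m.
At r₁: circular v_c1 = √(μ/r₁) = 147.9 m/s; transfer-periapsis v_p = √[μ(2/r₁ − 1/a_t)] = 197.8 m/s.
Δv₁ = v_p − v_c1 = 49.91 m/s.

Δv ≈ 49.91 m/s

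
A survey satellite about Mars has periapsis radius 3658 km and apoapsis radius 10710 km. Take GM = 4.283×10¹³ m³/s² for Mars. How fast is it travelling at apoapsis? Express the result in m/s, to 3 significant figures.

v ≈ 1430 m/s

Semi-major axis a = (r_p + r_a)/2 = 7184.0 km = 7.184×10⁶ m.
Vis-viva: v² = μ(2/r − 1/a) = 4.283×10¹³ × (1.867×10⁻⁷ − 1.392×10⁻⁷) = 2.036×10⁶ m²/s².
v = 1427 m/s.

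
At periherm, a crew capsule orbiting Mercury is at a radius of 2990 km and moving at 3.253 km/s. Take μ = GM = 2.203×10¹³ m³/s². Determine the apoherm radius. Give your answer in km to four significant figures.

r_p = 2.990×10⁶ m.
Specific energy ε = v²/2 − μ/r = -2.077×10⁶ J/kg, so a = −μ/(2ε) = 5.304×10⁶ m.
The apsides satisfy r_p + r_a = 2a, so the apoherm radius is 2a − r_p = 7.617×10⁶ m = 7617.2 km.

apoherm radius ≈ 7617 km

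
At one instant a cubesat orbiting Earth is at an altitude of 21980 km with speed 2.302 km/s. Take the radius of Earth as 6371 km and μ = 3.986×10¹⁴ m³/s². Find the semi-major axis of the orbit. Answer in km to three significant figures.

r = 6371 + 21980 = 28351 km = 2.835×10⁷ m.
Vis-viva rearranged: 1/a = 2/r − v²/μ = 7.054×10⁻⁸ − 1.329×10⁻⁸ = 5.725×10⁻⁸ m⁻¹.
a = 1.747×10⁷ m = 17467 km.

a ≈ 17500 km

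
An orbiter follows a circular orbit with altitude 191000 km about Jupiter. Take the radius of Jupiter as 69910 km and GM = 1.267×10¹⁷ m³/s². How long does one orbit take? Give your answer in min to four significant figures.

r = 69910 + 191000 = 260910 km = 2.6091×10⁸ m.
Kepler's third law: T = 2π√(r³/μ) = 2π√((2.609×10⁸)³ / 1.267×10¹⁷).
r³/μ = 1.402×10⁸ s², so T = 2π × 1.184×10⁴ = 7.439×10⁴ s.
Converting: 7.439×10⁴ s ÷ 60.00 = 1240 min.

T ≈ 1240 min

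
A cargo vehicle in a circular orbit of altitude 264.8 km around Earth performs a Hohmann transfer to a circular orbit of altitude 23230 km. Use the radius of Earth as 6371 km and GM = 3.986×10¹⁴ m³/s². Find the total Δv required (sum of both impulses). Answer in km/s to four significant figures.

r₁ = 6371 + 264.8 = 6635.8 km = 6.6358×10⁶ m.
r₂ = 6371 + 23230 = 29601 km = 2.9601×10⁷ m.
Transfer ellipse a_t = (r₁ + r₂)/2 = 1.812×10⁷ m.
At r₁: circular v_c1 = √(μ/r₁) = 7750 m/s; transfer-perigee v_p = √[μ(2/r₁ − 1/a_t)] = 9906 m/s.
Δv₁ = v_p − v_c1 = 2156 m/s.
At r₂: circular v_c2 = √(μ/r₂) = 3670 m/s; transfer-apogee v_a = √[μ(2/r₂ − 1/a_t)] = 2221 m/s.
Δv₂ = v_c2 − v_a = 1449 m/s.
Total Δv = Δv₁ + Δv₂ = 3605 m/s = 3.605 km/s.

Δv_total ≈ 3.605 km/s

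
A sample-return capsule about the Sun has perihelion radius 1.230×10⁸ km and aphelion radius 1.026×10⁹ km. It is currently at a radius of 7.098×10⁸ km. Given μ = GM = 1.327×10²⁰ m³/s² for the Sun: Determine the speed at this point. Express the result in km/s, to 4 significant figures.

v ≈ 11.96 km/s

Semi-major axis a = (r_p + r_a)/2 = 5.7450×10⁸ km = 5.745×10¹¹ m.
Vis-viva: v² = μ(2/r − 1/a) = 1.327×10²⁰ × (2.818×10⁻¹² − 1.741×10⁻¹²) = 1.429×10⁸ m²/s².
v = 11960 m/s = 11.96 km/s.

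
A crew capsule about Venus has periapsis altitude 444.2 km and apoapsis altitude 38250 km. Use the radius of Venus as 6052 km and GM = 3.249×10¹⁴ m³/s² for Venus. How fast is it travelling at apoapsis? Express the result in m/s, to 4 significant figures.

r_p = 6052 + 444.2 = 6496.2 km = 6.4962×10⁶ m.
r_a = 6052 + 38250 = 44302 km = 4.4302×10⁷ m.
Semi-major axis a = (r_p + r_a)/2 = 25399 km = 2.540×10⁷ m.
Vis-viva: v² = μ(2/r − 1/a) = 3.249×10¹⁴ × (4.514×10⁻⁸ − 3.937×10⁻⁸) = 1.876×10⁶ m²/s².
v = 1370 m/s.

v ≈ 1370 m/s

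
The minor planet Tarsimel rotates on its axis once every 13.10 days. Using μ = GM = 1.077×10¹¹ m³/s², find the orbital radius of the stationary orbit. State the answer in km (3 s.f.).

T = 13.10 days = 1.132×10⁶ s.
A synchronous orbit has period T, so by Kepler's third law a = (μT²/4π²)^(1/3).
μT²/4π² = 1.077×10¹¹ × (1.132×10⁶)² / 39.48 = 3.495×10²¹ m³.
a = 1.518×10⁷ m = 15175 km.

r_sync ≈ 15200 km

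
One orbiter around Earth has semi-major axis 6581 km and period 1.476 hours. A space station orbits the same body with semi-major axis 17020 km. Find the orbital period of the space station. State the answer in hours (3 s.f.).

T₂ ≈ 6.14 hours

Kepler's third law: T² ∝ a³, so T₂ = T₁ (a₂/a₁)^(3/2).
a₂/a₁ = 2.586, (a₂/a₁)^(3/2) = 4.159.
T₂ = 1.476 × 4.159 = 6.139 hours.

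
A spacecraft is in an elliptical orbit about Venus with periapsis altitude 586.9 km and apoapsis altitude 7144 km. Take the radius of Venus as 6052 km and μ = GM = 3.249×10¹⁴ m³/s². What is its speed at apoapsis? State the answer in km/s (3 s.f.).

v ≈ 4.06 km/s

r_p = 6052 + 586.9 = 6638.9 km = 6.6389×10⁶ m.
r_a = 6052 + 7144 = 13196 km = 1.3196×10⁷ m.
Semi-major axis a = (r_p + r_a)/2 = 9917.5 km = 9.917×10⁶ m.
Vis-viva: v² = μ(2/r − 1/a) = 3.249×10¹⁴ × (1.516×10⁻⁷ − 1.008×10⁻⁷) = 1.648×10⁷ m²/s².
v = 4060 m/s = 4.060 km/s.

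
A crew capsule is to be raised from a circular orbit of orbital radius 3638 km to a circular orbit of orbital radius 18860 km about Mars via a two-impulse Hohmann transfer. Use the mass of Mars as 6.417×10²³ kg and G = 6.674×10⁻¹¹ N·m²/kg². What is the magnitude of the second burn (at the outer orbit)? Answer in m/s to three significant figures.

μ = GM = 6.674×10⁻¹¹ × 6.417×10²³ = 4.283×10¹³ m³/s².
r₁ = 3638 km = 3.638×10⁶ m.
r₂ = 18860 km = 1.886×10⁷ m.
Transfer ellipse a_t = (r₁ + r₂)/2 = 1.125×10⁷ m.
At r₁: circular v_c1 = √(μ/r₁) = 3431 m/s; transfer-periapsis v_p = √[μ(2/r₁ − 1/a_t)] = 4443 m/s.
At r₂: circular v_c2 = √(μ/r₂) = 1507 m/s; transfer-apoapsis v_a = √[μ(2/r₂ − 1/a_t)] = 857.0 m/s.
Δv₂ = v_c2 − v_a = 649.9 m/s.

Δv ≈ 650 m/s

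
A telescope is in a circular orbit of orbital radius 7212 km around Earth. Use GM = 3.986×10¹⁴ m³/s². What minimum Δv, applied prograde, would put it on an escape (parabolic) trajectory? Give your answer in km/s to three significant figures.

r = 7212 km = 7.212×10⁶ m.
Circular speed v_c = √(μ/r) = 7434 m/s.
Escape speed v_esc = √(2μ/r) = √2 × v_c = 10510 m/s.
Δv = v_esc − v_c = 3079 m/s = 3.079 km/s.

Δv ≈ 3.08 km/s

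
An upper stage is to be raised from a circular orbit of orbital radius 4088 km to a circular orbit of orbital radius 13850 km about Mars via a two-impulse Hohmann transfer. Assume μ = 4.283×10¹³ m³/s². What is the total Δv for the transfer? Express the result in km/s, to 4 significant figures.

r₁ = 4088 km = 4.088×10⁶ m.
r₂ = 13850 km = 1.385×10⁷ m.
Transfer ellipse a_t = (r₁ + r₂)/2 = 8.969×10⁶ m.
At r₁: circular v_c1 = √(μ/r₁) = 3237 m/s; transfer-periapsis v_p = √[μ(2/r₁ − 1/a_t)] = 4022 m/s.
Δv₁ = v_p − v_c1 = 785.5 m/s.
At r₂: circular v_c2 = √(μ/r₂) = 1759 m/s; transfer-apoapsis v_a = √[μ(2/r₂ − 1/a_t)] = 1187 m/s.
Δv₂ = v_c2 − v_a = 571.3 m/s.
Total Δv = Δv₁ + Δv₂ = 1357 m/s = 1.357 km/s.

Δv_total ≈ 1.357 km/s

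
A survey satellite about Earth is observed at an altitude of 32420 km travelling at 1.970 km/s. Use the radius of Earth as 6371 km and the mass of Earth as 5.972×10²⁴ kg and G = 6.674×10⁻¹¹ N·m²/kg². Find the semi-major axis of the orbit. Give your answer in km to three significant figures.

μ = GM = 6.674×10⁻¹¹ × 5.972×10²⁴ = 3.986×10¹⁴ m³/s².
r = 6371 + 32420 = 38791 km = 3.879×10⁷ m.
Vis-viva rearranged: 1/a = 2/r − v²/μ = 5.156×10⁻⁸ − 9.737×10⁻⁹ = 4.182×10⁻⁸ m⁻¹.
a = 2.391×10⁷ m = 23911 km.

a ≈ 23900 km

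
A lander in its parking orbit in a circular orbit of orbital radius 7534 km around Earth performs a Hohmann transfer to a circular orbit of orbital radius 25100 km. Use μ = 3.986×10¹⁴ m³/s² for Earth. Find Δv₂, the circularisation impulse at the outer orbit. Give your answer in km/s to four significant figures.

r₁ = 7534 km = 7.534×10⁶ m.
r₂ = 25100 km = 2.510×10⁷ m.
Transfer ellipse a_t = (r₁ + r₂)/2 = 1.632×10⁷ m.
At r₁: circular v_c1 = √(μ/r₁) = 7274 m/s; transfer-perigee v_p = √[μ(2/r₁ − 1/a_t)] = 9021 m/s.
At r₂: circular v_c2 = √(μ/r₂) = 3985 m/s; transfer-apogee v_a = √[μ(2/r₂ − 1/a_t)] = 2708 m/s.
Δv₂ = v_c2 − v_a = 1277 m/s.
= 1.277 km/s.

Δv ≈ 1.277 km/s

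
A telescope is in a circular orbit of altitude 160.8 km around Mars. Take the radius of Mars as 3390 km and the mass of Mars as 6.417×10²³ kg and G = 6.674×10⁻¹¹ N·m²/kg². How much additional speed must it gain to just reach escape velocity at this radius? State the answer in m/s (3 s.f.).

μ = GM = 6.674×10⁻¹¹ × 6.417×10²³ = 4.283×10¹³ m³/s².
r = 3390 + 160.8 = 3550.8 km = 3.5508×10⁶ m.
Circular speed v_c = √(μ/r) = 3473 m/s.
Escape speed v_esc = √(2μ/r) = √2 × v_c = 4911 m/s.
Δv = v_esc − v_c = 1439 m/s.

Δv ≈ 1440 m/s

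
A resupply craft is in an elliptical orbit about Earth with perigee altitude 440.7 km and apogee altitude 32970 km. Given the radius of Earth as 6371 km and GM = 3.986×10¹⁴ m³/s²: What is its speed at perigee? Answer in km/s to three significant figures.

v ≈ 9.99 km/s

r_p = 6371 + 440.7 = 6811.7 km = 6.8117×10⁶ m.
r_a = 6371 + 32970 = 39341 km = 3.9341×10⁷ m.
Semi-major axis a = (r_p + r_a)/2 = 23076 km = 2.308×10⁷ m.
Vis-viva: v² = μ(2/r − 1/a) = 3.986×10¹⁴ × (2.936×10⁻⁷ − 4.333×10⁻⁸) = 9.976×10⁷ m²/s².
v = 9988 m/s = 9.988 km/s.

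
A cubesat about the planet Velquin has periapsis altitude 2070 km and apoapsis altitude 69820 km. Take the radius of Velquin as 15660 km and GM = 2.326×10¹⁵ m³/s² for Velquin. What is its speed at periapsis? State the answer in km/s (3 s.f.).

v ≈ 14.7 km/s

r_p = 15660 + 2070 = 17730 km = 1.7730×10⁷ m.
r_a = 15660 + 69820 = 85480 km = 8.5480×10⁷ m.
Semi-major axis a = (r_p + r_a)/2 = 51605 km = 5.160×10⁷ m.
Vis-viva: v² = μ(2/r − 1/a) = 2.326×10¹⁵ × (1.128×10⁻⁷ − 1.938×10⁻⁸) = 2.173×10⁸ m²/s².
v = 14740 m/s = 14.74 km/s.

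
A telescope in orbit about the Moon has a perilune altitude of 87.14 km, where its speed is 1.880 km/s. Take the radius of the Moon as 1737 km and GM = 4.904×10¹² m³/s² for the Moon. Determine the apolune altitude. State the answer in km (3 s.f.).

apolune altitude ≈ 1760 km

r_p = 1737 + 87.14 = 1824.1 km = 1.824×10⁶ m.
Specific energy ε = v²/2 − μ/r = -9.212×10⁵ J/kg, so a = −μ/(2ε) = 2.662×10⁶ m.
The apsides satisfy r_p + r_a = 2a, so the apolune radius is 2a − r_p = 3.499×10⁶ m = 3499.4 km.
Apolune altitude = 3499.4 − 1737 = 1762.4 km.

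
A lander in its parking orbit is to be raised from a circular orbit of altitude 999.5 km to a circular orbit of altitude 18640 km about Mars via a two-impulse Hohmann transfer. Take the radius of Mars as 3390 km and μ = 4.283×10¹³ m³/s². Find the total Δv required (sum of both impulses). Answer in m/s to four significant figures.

r₁ = 3390 + 999.5 = 4389.5 km = 4.3895×10⁶ m.
r₂ = 3390 + 18640 = 22030 km = 2.2030×10⁷ m.
Transfer ellipse a_t = (r₁ + r₂)/2 = 1.321×10⁷ m.
At r₁: circular v_c1 = √(μ/r₁) = 3124 m/s; transfer-periapsis v_p = √[μ(2/r₁ − 1/a_t)] = 4034 m/s.
Δv₁ = v_p − v_c1 = 910.2 m/s.
At r₂: circular v_c2 = √(μ/r₂) = 1394 m/s; transfer-apoapsis v_a = √[μ(2/r₂ − 1/a_t)] = 803.8 m/s.
Δv₂ = v_c2 − v_a = 590.6 m/s.
Total Δv = Δv₁ + Δv₂ = 1501 m/s.

Δv_total ≈ 1501 m/s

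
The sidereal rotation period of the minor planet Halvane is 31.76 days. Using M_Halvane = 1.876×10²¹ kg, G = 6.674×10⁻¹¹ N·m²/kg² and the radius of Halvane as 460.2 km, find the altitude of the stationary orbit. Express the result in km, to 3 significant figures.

h_sync ≈ 28300 km

μ = GM = 6.674×10⁻¹¹ × 1.876×10²¹ = 1.252×10¹¹ m³/s².
T = 31.76 days = 2.744×10⁶ s.
A synchronous orbit has period T, so by Kepler's third law a = (μT²/4π²)^(1/3).
μT²/4π² = 1.252×10¹¹ × (2.744×10⁶)² / 39.48 = 2.388×10²² m³.
a = 2.880×10⁷ m = 28797 km.
Altitude h = a − R = 28797 − 460.2 = 28337 km.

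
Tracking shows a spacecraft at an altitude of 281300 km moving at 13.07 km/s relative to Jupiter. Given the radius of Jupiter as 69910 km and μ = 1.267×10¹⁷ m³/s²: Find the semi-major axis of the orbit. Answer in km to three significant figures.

a ≈ 2.30×10⁵ km

r = 69910 + 281300 = 3.5121×10⁵ km = 3.512×10⁸ m.
Vis-viva rearranged: 1/a = 2/r − v²/μ = 5.695×10⁻⁹ − 1.348×10⁻⁹ = 4.346×10⁻⁹ m⁻¹.
a = 2.301×10⁸ m = 2.3008×10⁵ km.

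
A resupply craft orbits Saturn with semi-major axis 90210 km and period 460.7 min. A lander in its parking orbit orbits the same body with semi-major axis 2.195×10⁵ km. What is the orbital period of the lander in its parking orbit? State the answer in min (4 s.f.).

T₂ ≈ 1749 min

Kepler's third law: T² ∝ a³, so T₂ = T₁ (a₂/a₁)^(3/2).
a₂/a₁ = 2.433, (a₂/a₁)^(3/2) = 3.796.
T₂ = 460.7 × 3.796 = 1749 min.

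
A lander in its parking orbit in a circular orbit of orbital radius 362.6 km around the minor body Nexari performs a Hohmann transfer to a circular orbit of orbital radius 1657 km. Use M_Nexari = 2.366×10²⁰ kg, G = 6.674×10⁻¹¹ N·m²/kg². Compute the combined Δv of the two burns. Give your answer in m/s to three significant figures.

μ = GM = 6.674×10⁻¹¹ × 2.366×10²⁰ = 1.579×10¹⁰ m³/s².
r₁ = 362.6 km = 3.626×10⁵ m.
r₂ = 1657 km = 1.657×10⁶ m.
Transfer ellipse a_t = (r₁ + r₂)/2 = 1.010×10⁶ m.
At r₁: circular v_c1 = √(μ/r₁) = 208.7 m/s; transfer-periapsis v_p = √[μ(2/r₁ − 1/a_t)] = 267.3 m/s.
Δv₁ = v_p − v_c1 = 58.64 m/s.
At r₂: circular v_c2 = √(μ/r₂) = 97.62 m/s; transfer-apoapsis v_a = √[μ(2/r₂ − 1/a_t)] = 58.50 m/s.
Δv₂ = v_c2 − v_a = 39.12 m/s.
Total Δv = Δv₁ + Δv₂ = 97.76 m/s.

Δv_total ≈ 97.8 m/s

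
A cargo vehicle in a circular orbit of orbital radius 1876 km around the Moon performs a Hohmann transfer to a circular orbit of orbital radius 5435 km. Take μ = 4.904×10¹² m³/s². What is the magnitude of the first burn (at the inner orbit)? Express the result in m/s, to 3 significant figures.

r₁ = 1876 km = 1.876×10⁶ m.
r₂ = 5435 km = 5.435×10⁶ m.
Transfer ellipse a_t = (r₁ + r₂)/2 = 3.656×10⁶ m.
At r₁: circular v_c1 = √(μ/r₁) = 1617 m/s; transfer-perilune v_p = √[μ(2/r₁ − 1/a_t)] = 1971 m/s.
Δv₁ = v_p − v_c1 = 354.6 m/s.

Δv ≈ 355 m/s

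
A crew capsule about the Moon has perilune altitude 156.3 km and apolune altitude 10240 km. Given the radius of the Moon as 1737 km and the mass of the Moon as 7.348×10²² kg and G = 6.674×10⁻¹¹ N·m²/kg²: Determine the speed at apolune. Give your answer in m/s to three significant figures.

v ≈ 334 m/s

μ = GM = 6.674×10⁻¹¹ × 7.348×10²² = 4.904×10¹² m³/s².
r_p = 1737 + 156.3 = 1893.3 km = 1.8933×10⁶ m.
r_a = 1737 + 10240 = 11977 km = 1.1977×10⁷ m.
Semi-major axis a = (r_p + r_a)/2 = 6935.1 km = 6.935×10⁶ m.
Vis-viva: v² = μ(2/r − 1/a) = 4.904×10¹² × (1.670×10⁻⁷ − 1.442×10⁻⁷) = 1.118×10⁵ m²/s².
v = 334.3 m/s.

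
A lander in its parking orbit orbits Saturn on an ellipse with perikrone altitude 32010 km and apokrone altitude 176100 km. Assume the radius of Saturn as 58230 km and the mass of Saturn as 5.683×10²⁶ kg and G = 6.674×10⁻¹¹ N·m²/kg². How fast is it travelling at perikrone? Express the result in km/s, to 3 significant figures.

μ = GM = 6.674×10⁻¹¹ × 5.683×10²⁶ = 3.793×10¹⁶ m³/s².
r_p = 58230 + 32010 = 90240 km = 9.0240×10⁷ m.
r_a = 58230 + 176100 = 234330 km = 2.3433×10⁸ m.
Semi-major axis a = (r_p + r_a)/2 = 1.6228×10⁵ km = 1.623×10⁸ m.
Vis-viva: v² = μ(2/r − 1/a) = 3.793×10¹⁶ × (2.216×10⁻⁸ − 6.162×10⁻⁹) = 6.069×10⁸ m²/s².
v = 24640 m/s = 24.64 km/s.

v ≈ 24.6 km/s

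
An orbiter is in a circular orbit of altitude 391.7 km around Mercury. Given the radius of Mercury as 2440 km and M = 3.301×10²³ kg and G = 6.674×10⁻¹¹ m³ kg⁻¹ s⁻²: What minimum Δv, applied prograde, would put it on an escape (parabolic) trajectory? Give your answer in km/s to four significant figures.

Δv ≈ 1.155 km/s

μ = GM = 6.674×10⁻¹¹ × 3.301×10²³ = 2.203×10¹³ m³/s².
r = 2440 + 391.7 = 2831.7 km = 2.8317×10⁶ m.
Circular speed v_c = √(μ/r) = 2789 m/s.
Escape speed v_esc = √(2μ/r) = √2 × v_c = 3945 m/s.
Δv = v_esc − v_c = 1155 m/s = 1.155 km/s.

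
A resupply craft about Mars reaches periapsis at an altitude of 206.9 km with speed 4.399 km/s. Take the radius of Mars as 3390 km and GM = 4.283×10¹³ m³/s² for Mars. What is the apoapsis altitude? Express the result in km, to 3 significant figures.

r_p = 3390 + 206.9 = 3596.9 km = 3.597×10⁶ m.
Specific energy ε = v²/2 − μ/r = -2.232×10⁶ J/kg, so a = −μ/(2ε) = 9.595×10⁶ m.
The apsides satisfy r_p + r_a = 2a, so the apoapsis radius is 2a − r_p = 1.559×10⁷ m = 15593 km.
Apoapsis altitude = 15593 − 3390 = 12203 km.

apoapsis altitude ≈ 12200 km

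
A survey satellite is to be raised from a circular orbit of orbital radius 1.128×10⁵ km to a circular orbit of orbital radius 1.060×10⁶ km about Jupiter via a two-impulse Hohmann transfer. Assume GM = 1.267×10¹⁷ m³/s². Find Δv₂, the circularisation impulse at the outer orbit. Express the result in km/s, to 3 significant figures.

r₁ = 1.128×10⁵ km = 1.128×10⁸ m.
r₂ = 1.060×10⁶ km = 1.060×10⁹ m.
Transfer ellipse a_t = (r₁ + r₂)/2 = 5.864×10⁸ m.
At r₁: circular v_c1 = √(μ/r₁) = 33510 m/s; transfer-perijove v_p = √[μ(2/r₁ − 1/a_t)] = 45060 m/s.
At r₂: circular v_c2 = √(μ/r₂) = 10930 m/s; transfer-apojove v_a = √[μ(2/r₂ − 1/a_t)] = 4795 m/s.
Δv₂ = v_c2 − v_a = 6138 m/s.
= 6.138 km/s.

Δv ≈ 6.14 km/s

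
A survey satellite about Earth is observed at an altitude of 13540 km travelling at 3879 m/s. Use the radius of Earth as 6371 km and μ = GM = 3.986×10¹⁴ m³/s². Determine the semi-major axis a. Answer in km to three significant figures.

r = 6371 + 13540 = 19911 km = 1.991×10⁷ m.
Vis-viva rearranged: 1/a = 2/r − v²/μ = 1.004×10⁻⁷ − 3.775×10⁻⁸ = 6.270×10⁻⁸ m⁻¹.
a = 1.595×10⁷ m = 15949 km.

a ≈ 15900 km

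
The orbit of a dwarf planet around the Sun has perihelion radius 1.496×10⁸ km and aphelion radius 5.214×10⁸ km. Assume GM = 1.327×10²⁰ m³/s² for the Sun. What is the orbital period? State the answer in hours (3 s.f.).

T ≈ 29400 hours

Semi-major axis a = (r_p + r_a)/2 = (1.4960×10⁸ + 5.2140×10⁸)/2 = 3.3550×10⁸ km = 3.355×10¹¹ m.
By Kepler's third law T = 2π√(a³/μ) = 2π × 1.687×10⁷ = 1.060×10⁸ s.
= 29440 hours.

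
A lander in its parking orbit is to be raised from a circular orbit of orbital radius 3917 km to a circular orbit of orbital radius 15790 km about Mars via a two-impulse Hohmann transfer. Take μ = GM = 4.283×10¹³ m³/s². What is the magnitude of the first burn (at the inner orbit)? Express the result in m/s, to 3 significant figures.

Δv ≈ 879 m/s

r₁ = 3917 km = 3.917×10⁶ m.
r₂ = 15790 km = 1.579×10⁷ m.
Transfer ellipse a_t = (r₁ + r₂)/2 = 9.854×10⁶ m.
At r₁: circular v_c1 = √(μ/r₁) = 3307 m/s; transfer-periapsis v_p = √[μ(2/r₁ − 1/a_t)] = 4186 m/s.
Δv₁ = v_p − v_c1 = 879.2 m/s.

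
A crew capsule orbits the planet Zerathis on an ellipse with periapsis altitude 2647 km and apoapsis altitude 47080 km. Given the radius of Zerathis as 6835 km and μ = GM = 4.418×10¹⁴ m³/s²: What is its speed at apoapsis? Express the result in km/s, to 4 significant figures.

r_p = 6835 + 2647 = 9482.0 km = 9.4820×10⁶ m.
r_a = 6835 + 47080 = 53915 km = 5.3915×10⁷ m.
Semi-major axis a = (r_p + r_a)/2 = 31698 km = 3.170×10⁷ m.
Vis-viva: v² = μ(2/r − 1/a) = 4.418×10¹⁴ × (3.710×10⁻⁸ − 3.155×10⁻⁸) = 2.451×10⁶ m²/s².
v = 1566 m/s = 1.566 km/s.

v ≈ 1.566 km/s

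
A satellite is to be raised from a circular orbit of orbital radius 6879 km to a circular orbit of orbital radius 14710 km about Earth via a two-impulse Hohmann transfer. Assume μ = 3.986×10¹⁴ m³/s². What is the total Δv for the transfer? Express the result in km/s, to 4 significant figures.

r₁ = 6879 km = 6.879×10⁶ m.
r₂ = 14710 km = 1.471×10⁷ m.
Transfer ellipse a_t = (r₁ + r₂)/2 = 1.079×10⁷ m.
At r₁: circular v_c1 = √(μ/r₁) = 7612 m/s; transfer-perigee v_p = √[μ(2/r₁ − 1/a_t)] = 8886 m/s.
Δv₁ = v_p − v_c1 = 1274 m/s.
At r₂: circular v_c2 = √(μ/r₂) = 5205 m/s; transfer-apogee v_a = √[μ(2/r₂ − 1/a_t)] = 4156 m/s.
Δv₂ = v_c2 − v_a = 1050 m/s.
Total Δv = Δv₁ + Δv₂ = 2324 m/s = 2.324 km/s.

Δv_total ≈ 2.324 km/s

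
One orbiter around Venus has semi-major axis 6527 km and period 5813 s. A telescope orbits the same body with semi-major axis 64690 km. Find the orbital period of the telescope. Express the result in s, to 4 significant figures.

T₂ ≈ 1.814×10⁵ s

Kepler's third law: T² ∝ a³, so T₂ = T₁ (a₂/a₁)^(3/2).
a₂/a₁ = 9.911, (a₂/a₁)^(3/2) = 31.20.
T₂ = 5813 × 31.20 = 1.814×10⁵ s.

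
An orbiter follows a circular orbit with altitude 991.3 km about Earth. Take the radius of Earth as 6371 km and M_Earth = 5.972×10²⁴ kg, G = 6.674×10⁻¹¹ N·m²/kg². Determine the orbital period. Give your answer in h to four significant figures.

T ≈ 1.746 h

μ = GM = 6.674×10⁻¹¹ × 5.972×10²⁴ = 3.986×10¹⁴ m³/s².
r = 6371 + 991.3 = 7362.3 km = 7.3623×10⁶ m.
Kepler's third law: T = 2π√(r³/μ) = 2π√((7.362×10⁶)³ / 3.986×10¹⁴).
r³/μ = 1.001×10⁶ s², so T = 2π × 1.001×10³ = 6.287×10³ s.
Converting: 6.287×10³ s ÷ 3600 = 1.746 h.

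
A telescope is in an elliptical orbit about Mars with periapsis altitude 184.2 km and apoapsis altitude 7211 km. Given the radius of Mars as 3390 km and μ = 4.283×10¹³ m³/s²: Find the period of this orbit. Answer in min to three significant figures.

r_p = 3390 + 184.2 = 3574.2 km = 3.5742×10⁶ m.
r_a = 3390 + 7211 = 10601 km = 1.0601×10⁷ m.
Semi-major axis a = (r_p + r_a)/2 = (3574.2 + 10601)/2 = 7087.6 km = 7.088×10⁶ m.
By Kepler's third law T = 2π√(a³/μ) = 2π × 2.883×10³ = 1.812×10⁴ s.
= 301.9 min.

T ≈ 302 min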